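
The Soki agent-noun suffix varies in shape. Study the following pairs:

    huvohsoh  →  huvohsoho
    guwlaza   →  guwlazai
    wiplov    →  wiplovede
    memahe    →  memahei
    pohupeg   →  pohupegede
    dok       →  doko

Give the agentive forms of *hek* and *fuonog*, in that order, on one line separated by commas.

heko, fuonogede

The suffix is conditioned by the final sound: -o when the stem ends in a voiceless consonant (*huvohsoh*, *dok*); -ede when the stem ends in a voiced consonant (*wiplov*, *pohupeg*); -i when the stem ends in a vowel (*guwlaza*, *memahe*).
The final sound of *hek* is /k/, which is a voiceless consonant, so the suffix is -o, giving *heko*.
*fuonog* — final sound /g/ (a voiced consonant) → -ede → *fuonogede*.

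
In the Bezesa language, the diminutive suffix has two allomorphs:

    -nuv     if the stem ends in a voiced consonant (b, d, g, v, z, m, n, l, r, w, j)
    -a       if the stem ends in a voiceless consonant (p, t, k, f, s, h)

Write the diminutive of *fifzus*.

*fifzus*: final consonant = /s/, voiceless → -a → *fifzusa*.

fifzusa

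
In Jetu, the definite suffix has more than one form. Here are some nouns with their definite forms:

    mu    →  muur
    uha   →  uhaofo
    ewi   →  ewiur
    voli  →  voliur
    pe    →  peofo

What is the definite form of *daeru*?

daeruur

Looking at the last vowel of each stem: -ur when the last vowel of the stem is a high vowel (*mu*, *ewi*, *voli*); -ofo when the last vowel of the stem is a non-high vowel (*uha*, *pe*).
Since the last vowel of *daeru* is /u/ (a high vowel), it takes -ur, giving *daeruur*.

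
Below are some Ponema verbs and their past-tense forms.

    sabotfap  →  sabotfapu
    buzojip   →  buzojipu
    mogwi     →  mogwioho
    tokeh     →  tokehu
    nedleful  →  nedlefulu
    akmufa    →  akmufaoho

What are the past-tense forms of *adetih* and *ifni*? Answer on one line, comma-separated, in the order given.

adetihu, ifnioho

The pattern is consonant vs. vowel: -u when the stem ends in a consonant (*sabotfap*, *buzojip*, *tokeh*, *nedleful*); -oho when the stem ends in a vowel (*mogwi*, *akmufa*).
*adetih*: final sound = /h/, a consonant → -u → *adetihu*.
Since the final sound of *ifni* is /i/ (a vowel), it takes -oho, giving *ifnioho*.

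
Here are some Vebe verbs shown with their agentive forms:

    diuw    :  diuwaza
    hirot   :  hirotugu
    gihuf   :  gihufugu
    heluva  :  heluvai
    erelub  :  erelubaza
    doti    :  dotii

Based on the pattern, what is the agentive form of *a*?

The suffix is conditioned by the final sound: -ugu when the stem ends in a voiceless consonant (*hirot*, *gihuf*); -aza when the stem ends in a voiced consonant (*diuw*, *erelub*); -i when the stem ends in a vowel (*heluva*, *doti*).
Since the final sound of *a* is /a/ (a vowel), it takes -i, giving *ai*.

ai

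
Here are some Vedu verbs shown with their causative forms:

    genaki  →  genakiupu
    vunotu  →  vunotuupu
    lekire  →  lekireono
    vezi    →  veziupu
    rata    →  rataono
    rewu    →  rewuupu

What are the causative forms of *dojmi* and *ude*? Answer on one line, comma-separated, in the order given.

dojmiupu, udeono

The alternation tracks the last vowel of the stem — -upu when the last vowel of the stem is a high vowel (*genaki*, *vunotu*, *vezi*, *rewu*); -ono when the last vowel of the stem is a non-high vowel (*lekire*, *rata*).
*dojmi*: last vowel = /i/, a high vowel → -upu → *dojmiupu*.
*ude*: last vowel = /e/, a non-high vowel → -ono → *udeono*.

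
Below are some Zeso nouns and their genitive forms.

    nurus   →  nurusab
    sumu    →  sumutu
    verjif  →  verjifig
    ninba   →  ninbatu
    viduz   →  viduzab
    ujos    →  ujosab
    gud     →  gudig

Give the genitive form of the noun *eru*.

The pattern is sibilance of the final sound: -ab when the stem ends in a sibilant (*nurus*, *viduz*, *ujos*); -ig when the stem ends in a non-sibilant consonant (*verjif*, *gud*); -tu when the stem ends in a vowel (*sumu*, *ninba*).
*eru*: final sound = /u/, a vowel → -tu → *erutu*.

erutu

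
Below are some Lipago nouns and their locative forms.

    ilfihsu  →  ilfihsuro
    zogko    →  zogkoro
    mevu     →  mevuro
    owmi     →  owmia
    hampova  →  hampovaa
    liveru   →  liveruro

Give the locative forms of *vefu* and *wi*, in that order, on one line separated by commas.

Looking at the last vowel of each stem: -ro when the last vowel of the stem is a rounded vowel (*ilfihsu*, *zogko*, *mevu*, *liveru*); -a when the last vowel of the stem is an unrounded vowel (*owmi*, *hampova*).
*vefu* — last vowel /u/ (a rounded vowel) → -ro → *vefuro*.
*wi* — last vowel /i/ (an unrounded vowel) → -a → *wia*.

vefuro, wia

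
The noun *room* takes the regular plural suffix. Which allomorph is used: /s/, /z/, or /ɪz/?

/z/

The stem *room* ends in a voiced non-sibilant sound.
The plural suffix surfaces as /ɪz/ after sibilants, /s/ after other voiceless consonants, and /z/ after other voiced sounds.
So the plural -s on *room* is pronounced /z/.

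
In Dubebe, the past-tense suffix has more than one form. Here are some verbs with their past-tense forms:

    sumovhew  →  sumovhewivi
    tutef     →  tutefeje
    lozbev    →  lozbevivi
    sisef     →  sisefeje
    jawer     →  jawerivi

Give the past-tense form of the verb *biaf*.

The suffix is conditioned by the final consonant: -eje when the stem ends in a voiceless consonant (*tutef*, *sisef*); -ivi when the stem ends in a voiced consonant (*sumovhew*, *lozbev*, *jawer*).
Since the final consonant of *biaf* is /f/ (voiceless), it takes -eje, giving *biafeje*.

biafeje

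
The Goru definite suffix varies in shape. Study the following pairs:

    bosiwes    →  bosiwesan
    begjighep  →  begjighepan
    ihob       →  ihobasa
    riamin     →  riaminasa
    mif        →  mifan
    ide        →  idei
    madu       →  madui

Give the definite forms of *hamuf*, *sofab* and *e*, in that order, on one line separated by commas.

hamufan, sofabasa, ei

The suffix is conditioned by the final sound: -an when the stem ends in a voiceless consonant (*bosiwes*, *begjighep*, *mif*); -asa when the stem ends in a voiced consonant (*ihob*, *riamin*); -i when the stem ends in a vowel (*ide*, *madu*).
Since the final sound of *hamuf* is /f/ (a voiceless consonant), it takes -an, giving *hamufan*.
The final sound of *sofab* is /b/, which is a voiced consonant, so the suffix is -asa, giving *sofabasa*.
*e*: final sound = /e/, a vowel → -i → *ei*.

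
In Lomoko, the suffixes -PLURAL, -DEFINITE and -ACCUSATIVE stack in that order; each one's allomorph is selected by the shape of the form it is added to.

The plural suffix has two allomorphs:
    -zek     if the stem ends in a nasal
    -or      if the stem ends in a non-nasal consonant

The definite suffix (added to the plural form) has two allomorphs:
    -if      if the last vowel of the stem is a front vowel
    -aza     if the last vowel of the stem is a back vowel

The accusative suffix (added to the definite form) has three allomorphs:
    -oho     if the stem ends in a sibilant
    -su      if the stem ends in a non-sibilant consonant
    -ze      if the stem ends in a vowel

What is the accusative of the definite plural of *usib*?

*usib* — final consonant /b/ (non-nasal) → -or → *usibor*.
Since the last vowel of the plural form *usibor* is /o/ (a back vowel), it takes -aza, giving *usiboraza*.
Since the final sound of the definite form *usiboraza* is /a/ (a vowel), it takes -ze, giving *usiborazaze*.

usiborazaze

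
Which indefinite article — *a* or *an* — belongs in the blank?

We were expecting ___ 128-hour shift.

a

The indefinite article is chosen by the initial *sound* of the following word, not its spelling.
The number *128* is spoken "one hundred …", beginning with /wʌn/ — a consonant sound.
So the article is *a*: We were expecting a 128-hour shift.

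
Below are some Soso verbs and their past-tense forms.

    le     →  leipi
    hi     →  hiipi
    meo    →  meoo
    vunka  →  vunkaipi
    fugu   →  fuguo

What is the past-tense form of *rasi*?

The pattern is rounding harmony: -o when the last vowel of the stem is a rounded vowel (*meo*, *fugu*); -ipi when the last vowel of the stem is an unrounded vowel (*le*, *hi*, *vunka*).
Since the last vowel of *rasi* is /i/ (an unrounded vowel), it takes -ipi, giving *rasiipi*.

rasiipi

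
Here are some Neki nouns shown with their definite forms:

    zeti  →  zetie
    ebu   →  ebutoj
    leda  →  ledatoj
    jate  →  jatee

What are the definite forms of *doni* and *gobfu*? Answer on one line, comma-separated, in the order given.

Looking at the last vowel of each stem: -e when the last vowel of the stem is a front vowel (*zeti*, *jate*); -toj when the last vowel of the stem is a back vowel (*ebu*, *leda*).
*doni* — last vowel /i/ (a front vowel) → -e → *donie*.
The last vowel of *gobfu* is /u/, which is a back vowel, so the suffix is -toj, giving *gobfutoj*.

donie, gobfutoj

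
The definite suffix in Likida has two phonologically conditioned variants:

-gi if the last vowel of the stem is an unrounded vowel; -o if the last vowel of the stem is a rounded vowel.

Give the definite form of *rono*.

Since the last vowel of *rono* is /o/ (a rounded vowel), it takes -o, giving *ronoo*.

ronoo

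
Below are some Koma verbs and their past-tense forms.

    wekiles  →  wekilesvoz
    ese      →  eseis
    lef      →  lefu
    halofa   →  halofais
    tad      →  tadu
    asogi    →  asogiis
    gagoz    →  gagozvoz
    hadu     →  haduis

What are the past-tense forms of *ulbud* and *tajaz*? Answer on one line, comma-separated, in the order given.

ulbudu, tajazvoz

The alternation tracks the final sound of the stem — -voz when the stem ends in a sibilant (*wekiles*, *gagoz*); -u when the stem ends in a non-sibilant consonant (*lef*, *tad*); -is when the stem ends in a vowel (*ese*, *halofa*, *asogi*, *hadu*).
Since the final sound of *ulbud* is /d/ (a non-sibilant consonant), it takes -u, giving *ulbudu*.
*tajaz*: final sound = /z/, a sibilant → -voz → *tajazvoz*.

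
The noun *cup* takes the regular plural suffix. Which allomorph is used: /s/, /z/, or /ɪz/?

The stem *cup* ends in a voiceless non-sibilant consonant.
The plural suffix surfaces as /ɪz/ after sibilants, /s/ after other voiceless consonants, and /z/ after other voiced sounds.
So the plural -s on *cup* is pronounced /s/.

/s/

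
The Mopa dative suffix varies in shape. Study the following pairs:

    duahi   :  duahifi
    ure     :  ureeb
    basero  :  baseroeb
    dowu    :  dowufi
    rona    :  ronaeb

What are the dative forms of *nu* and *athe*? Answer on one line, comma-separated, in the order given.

The suffix is conditioned by the last vowel: -fi when the last vowel of the stem is a high vowel (*duahi*, *dowu*); -eb when the last vowel of the stem is a non-high vowel (*ure*, *basero*, *rona*).
*nu* — last vowel /u/ (a high vowel) → -fi → *nufi*.
The last vowel of *athe* is /e/, which is a non-high vowel, so the suffix is -eb, giving *atheeb*.

nufi, atheeb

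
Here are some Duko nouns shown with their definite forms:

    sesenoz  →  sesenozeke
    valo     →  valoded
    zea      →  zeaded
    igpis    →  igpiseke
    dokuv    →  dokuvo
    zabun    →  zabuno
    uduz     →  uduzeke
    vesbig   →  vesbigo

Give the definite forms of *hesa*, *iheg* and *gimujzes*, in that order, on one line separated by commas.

The suffix is conditioned by the final sound: -eke when the stem ends in a sibilant (*sesenoz*, *igpis*, *uduz*); -o when the stem ends in a non-sibilant consonant (*dokuv*, *zabun*, *vesbig*); -ded when the stem ends in a vowel (*valo*, *zea*).
The final sound of *hesa* is /a/, which is a vowel, so the suffix is -ded, giving *hesaded*.
*iheg* — final sound /g/ (a non-sibilant consonant) → -o → *ihego*.
*gimujzes* — final sound /s/ (a sibilant) → -eke → *gimujzeseke*.

hesaded, ihego, gimujzeseke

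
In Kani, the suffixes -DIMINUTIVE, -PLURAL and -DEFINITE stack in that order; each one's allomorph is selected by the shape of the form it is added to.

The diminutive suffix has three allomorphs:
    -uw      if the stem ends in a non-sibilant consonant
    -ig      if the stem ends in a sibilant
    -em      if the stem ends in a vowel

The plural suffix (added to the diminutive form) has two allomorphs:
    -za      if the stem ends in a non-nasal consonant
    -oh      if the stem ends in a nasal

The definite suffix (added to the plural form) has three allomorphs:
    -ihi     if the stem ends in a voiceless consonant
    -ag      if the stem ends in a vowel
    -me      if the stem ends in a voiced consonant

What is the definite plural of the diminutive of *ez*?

ezigzaag

*ez* — final sound /z/ (a sibilant) → -ig → *ezig*.
The final consonant of the diminutive form *ezig* is /g/, which is non-nasal, so the plural suffix is -za, giving *ezigza*.
The final sound of the plural form *ezigza* is /a/, which is a vowel, so the definite suffix is -ag, giving *ezigzaag*.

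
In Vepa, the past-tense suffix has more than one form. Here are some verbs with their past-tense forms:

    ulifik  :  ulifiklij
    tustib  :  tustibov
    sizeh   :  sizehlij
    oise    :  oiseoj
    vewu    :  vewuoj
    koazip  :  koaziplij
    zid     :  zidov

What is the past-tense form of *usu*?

The alternation tracks the final sound of the stem — -lij when the stem ends in a voiceless consonant (*ulifik*, *sizeh*, *koazip*); -ov when the stem ends in a voiced consonant (*tustib*, *zid*); -oj when the stem ends in a vowel (*oise*, *vewu*).
The final sound of *usu* is /u/, which is a vowel, so the suffix is -oj, giving *usuoj*.

usuoj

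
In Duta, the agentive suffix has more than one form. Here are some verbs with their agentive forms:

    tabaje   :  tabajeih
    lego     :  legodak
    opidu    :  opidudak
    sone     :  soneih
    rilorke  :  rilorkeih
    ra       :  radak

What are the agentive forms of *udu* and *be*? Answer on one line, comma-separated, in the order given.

ududak, beih

The pattern is front/back vowel harmony: -ih when the last vowel of the stem is a front vowel (*tabaje*, *sone*, *rilorke*); -dak when the last vowel of the stem is a back vowel (*lego*, *opidu*, *ra*).
*udu* — last vowel /u/ (a back vowel) → -dak → *ududak*.
Since the last vowel of *be* is /e/ (a front vowel), it takes -ih, giving *beih*.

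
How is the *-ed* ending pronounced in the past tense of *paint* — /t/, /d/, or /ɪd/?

/ɪd/

The stem *paint* ends in /t/ or /d/.
The -ed suffix is realized as /ɪd/ after /t, d/; as /t/ after other voiceless consonants; and as /d/ after other voiced sounds.
So -ed on *paint* is pronounced /ɪd/.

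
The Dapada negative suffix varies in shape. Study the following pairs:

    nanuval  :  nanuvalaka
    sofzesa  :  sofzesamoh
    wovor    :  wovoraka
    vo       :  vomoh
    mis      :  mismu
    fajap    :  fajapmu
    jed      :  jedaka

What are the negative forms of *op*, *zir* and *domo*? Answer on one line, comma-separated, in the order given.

The pattern is voicing of the final sound: -mu when the stem ends in a voiceless consonant (*mis*, *fajap*); -aka when the stem ends in a voiced consonant (*nanuval*, *wovor*, *jed*); -moh when the stem ends in a vowel (*sofzesa*, *vo*).
*op* — final sound /p/ (a voiceless consonant) → -mu → *opmu*.
The final sound of *zir* is /r/, which is a voiced consonant, so the suffix is -aka, giving *ziraka*.
*domo* — final sound /o/ (a vowel) → -moh → *domomoh*.

opmu, ziraka, domomoh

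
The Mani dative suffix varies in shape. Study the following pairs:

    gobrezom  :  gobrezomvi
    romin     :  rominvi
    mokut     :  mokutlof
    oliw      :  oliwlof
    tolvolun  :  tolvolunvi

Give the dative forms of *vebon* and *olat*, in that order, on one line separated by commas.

The alternation tracks the final consonant of the stem — -vi when the stem ends in a nasal (*gobrezom*, *romin*, *tolvolun*); -lof when the stem ends in a non-nasal consonant (*mokut*, *oliw*).
Since the final consonant of *vebon* is /n/ (a nasal), it takes -vi, giving *vebonvi*.
*olat* — final consonant /t/ (non-nasal) → -lof → *olatlof*.

vebonvi, olatlof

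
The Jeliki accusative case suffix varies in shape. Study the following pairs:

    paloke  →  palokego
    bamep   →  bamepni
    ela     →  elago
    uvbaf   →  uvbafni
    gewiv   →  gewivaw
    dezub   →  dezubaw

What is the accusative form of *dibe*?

The alternation tracks the final sound of the stem — -ni when the stem ends in a voiceless consonant (*bamep*, *uvbaf*); -aw when the stem ends in a voiced consonant (*gewiv*, *dezub*); -go when the stem ends in a vowel (*paloke*, *ela*).
*dibe*: final sound = /e/, a vowel → -go → *dibego*.

dibego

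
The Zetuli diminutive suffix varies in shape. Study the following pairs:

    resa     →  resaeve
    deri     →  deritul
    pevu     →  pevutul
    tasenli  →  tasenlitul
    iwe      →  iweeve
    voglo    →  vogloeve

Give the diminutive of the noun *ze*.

zeeve

The pattern is height harmony: -tul when the last vowel of the stem is a high vowel (*deri*, *pevu*, *tasenli*); -eve when the last vowel of the stem is a non-high vowel (*resa*, *iwe*, *voglo*).
The last vowel of *ze* is /e/, which is a non-high vowel, so the suffix is -eve, giving *zeeve*.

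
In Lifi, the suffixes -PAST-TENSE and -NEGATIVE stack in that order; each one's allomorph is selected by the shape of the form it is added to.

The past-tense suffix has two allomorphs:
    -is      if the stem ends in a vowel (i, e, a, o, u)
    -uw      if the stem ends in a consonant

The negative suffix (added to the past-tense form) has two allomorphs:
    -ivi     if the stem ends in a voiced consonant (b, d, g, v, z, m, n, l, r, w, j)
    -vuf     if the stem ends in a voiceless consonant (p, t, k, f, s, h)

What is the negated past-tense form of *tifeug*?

tifeuguwivi

The final sound of *tifeug* is /g/, which is a consonant, so the past-tense suffix is -uw, giving *tifeuguw*.
The past-tense form *tifeuguw* — final consonant /w/ (voiced) → -ivi → *tifeuguwivi*.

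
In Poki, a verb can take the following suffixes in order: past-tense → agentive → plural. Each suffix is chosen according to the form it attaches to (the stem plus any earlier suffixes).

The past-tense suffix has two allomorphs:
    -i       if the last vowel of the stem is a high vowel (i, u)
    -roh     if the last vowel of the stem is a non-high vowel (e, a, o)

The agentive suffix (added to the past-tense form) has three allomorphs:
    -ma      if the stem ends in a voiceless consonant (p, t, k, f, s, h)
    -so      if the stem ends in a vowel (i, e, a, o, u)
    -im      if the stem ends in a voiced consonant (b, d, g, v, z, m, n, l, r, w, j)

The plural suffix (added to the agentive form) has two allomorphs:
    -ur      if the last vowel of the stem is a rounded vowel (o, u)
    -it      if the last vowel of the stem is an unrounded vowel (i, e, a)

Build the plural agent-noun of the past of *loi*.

Since the last vowel of *loi* is /i/ (a high vowel), it takes -i, giving *loii*.
The final sound of the past-tense form *loii* is /i/, which is a vowel, so the agentive suffix is -so, giving *loiiso*.
Since the last vowel of the agentive form *loiiso* is /o/ (a rounded vowel), it takes -ur, giving *loiisour*.

loiisour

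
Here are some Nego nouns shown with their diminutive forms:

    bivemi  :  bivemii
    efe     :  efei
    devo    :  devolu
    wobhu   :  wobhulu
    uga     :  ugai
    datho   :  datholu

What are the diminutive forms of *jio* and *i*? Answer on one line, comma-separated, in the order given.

jiolu, ii

Looking at the last vowel of each stem: -lu when the last vowel of the stem is a rounded vowel (*devo*, *wobhu*, *datho*); -i when the last vowel of the stem is an unrounded vowel (*bivemi*, *efe*, *uga*).
Since the last vowel of *jio* is /o/ (a rounded vowel), it takes -lu, giving *jiolu*.
*i*: last vowel = /i/, an unrounded vowel → -i → *ii*.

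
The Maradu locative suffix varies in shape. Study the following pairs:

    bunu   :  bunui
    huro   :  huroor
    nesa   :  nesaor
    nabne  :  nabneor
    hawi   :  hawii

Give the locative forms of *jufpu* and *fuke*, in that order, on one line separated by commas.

jufpui, fukeor

The suffix is conditioned by the last vowel: -i when the last vowel of the stem is a high vowel (*bunu*, *hawi*); -or when the last vowel of the stem is a non-high vowel (*huro*, *nesa*, *nabne*).
The last vowel of *jufpu* is /u/, which is a high vowel, so the suffix is -i, giving *jufpui*.
Since the last vowel of *fuke* is /e/ (a non-high vowel), it takes -or, giving *fukeor*.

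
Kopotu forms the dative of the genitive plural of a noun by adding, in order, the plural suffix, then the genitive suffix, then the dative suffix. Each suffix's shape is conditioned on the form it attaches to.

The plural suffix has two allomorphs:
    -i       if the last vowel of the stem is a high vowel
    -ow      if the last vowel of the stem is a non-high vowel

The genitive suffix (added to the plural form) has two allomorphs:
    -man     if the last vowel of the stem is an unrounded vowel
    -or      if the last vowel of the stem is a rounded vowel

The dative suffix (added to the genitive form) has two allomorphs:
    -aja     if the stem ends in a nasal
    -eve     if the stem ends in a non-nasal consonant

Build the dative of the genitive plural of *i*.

Since the last vowel of *i* is /i/ (a high vowel), it takes -i, giving *ii*.
The last vowel of the plural form *ii* is /i/, which is an unrounded vowel, so the genitive suffix is -man, giving *iiman*.
The final consonant of the genitive form *iiman* is /n/, which is a nasal, so the dative suffix is -aja, giving *iimanaja*.

iimanaja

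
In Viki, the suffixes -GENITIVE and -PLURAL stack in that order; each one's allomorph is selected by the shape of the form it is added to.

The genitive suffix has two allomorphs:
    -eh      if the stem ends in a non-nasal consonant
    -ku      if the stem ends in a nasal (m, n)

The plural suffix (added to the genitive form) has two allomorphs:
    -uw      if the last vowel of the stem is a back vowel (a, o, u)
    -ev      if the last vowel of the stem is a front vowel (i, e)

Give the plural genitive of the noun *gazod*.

*gazod* — final consonant /d/ (non-nasal) → -eh → *gazodeh*.
The last vowel of the genitive form *gazodeh* is /e/, which is a front vowel, so the plural suffix is -ev, giving *gazodehev*.

gazodehev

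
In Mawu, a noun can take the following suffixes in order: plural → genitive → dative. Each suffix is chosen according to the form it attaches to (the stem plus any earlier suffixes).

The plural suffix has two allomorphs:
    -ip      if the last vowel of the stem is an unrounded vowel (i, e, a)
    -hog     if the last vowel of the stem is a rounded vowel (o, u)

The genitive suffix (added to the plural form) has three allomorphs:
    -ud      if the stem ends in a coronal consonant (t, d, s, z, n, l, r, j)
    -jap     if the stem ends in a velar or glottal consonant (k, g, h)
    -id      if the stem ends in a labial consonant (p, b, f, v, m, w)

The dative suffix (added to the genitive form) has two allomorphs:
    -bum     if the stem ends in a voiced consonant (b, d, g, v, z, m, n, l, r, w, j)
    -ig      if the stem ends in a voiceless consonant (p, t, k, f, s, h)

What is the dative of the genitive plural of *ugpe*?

Since the last vowel of *ugpe* is /e/ (an unrounded vowel), it takes -ip, giving *ugpeip*.
The plural form *ugpeip*: final consonant = /p/, labial → -id → *ugpeipid*.
Since the final consonant of the genitive form *ugpeipid* is /d/ (voiced), it takes -bum, giving *ugpeipidbum*.

ugpeipidbum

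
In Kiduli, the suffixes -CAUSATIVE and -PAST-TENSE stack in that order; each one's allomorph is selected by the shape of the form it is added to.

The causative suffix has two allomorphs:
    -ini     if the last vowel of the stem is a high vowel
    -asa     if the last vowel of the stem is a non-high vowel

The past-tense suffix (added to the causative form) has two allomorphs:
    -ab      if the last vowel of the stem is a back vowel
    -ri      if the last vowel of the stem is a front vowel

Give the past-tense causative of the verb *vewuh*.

vewuhiniri

*vewuh*: last vowel = /u/, a high vowel → -ini → *vewuhini*.
The causative form *vewuhini*: last vowel = /i/, a front vowel → -ri → *vewuhiniri*.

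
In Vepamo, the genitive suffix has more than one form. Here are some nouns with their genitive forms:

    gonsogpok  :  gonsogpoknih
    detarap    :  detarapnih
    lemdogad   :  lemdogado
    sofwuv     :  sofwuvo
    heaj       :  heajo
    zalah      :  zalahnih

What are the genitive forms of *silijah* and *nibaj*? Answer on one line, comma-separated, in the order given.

silijahnih, nibajo

The suffix is conditioned by the final consonant: -nih when the stem ends in a voiceless consonant (*gonsogpok*, *detarap*, *zalah*); -o when the stem ends in a voiced consonant (*lemdogad*, *sofwuv*, *heaj*).
Since the final consonant of *silijah* is /h/ (voiceless), it takes -nih, giving *silijahnih*.
*nibaj*: final consonant = /j/, voiced → -o → *nibajo*.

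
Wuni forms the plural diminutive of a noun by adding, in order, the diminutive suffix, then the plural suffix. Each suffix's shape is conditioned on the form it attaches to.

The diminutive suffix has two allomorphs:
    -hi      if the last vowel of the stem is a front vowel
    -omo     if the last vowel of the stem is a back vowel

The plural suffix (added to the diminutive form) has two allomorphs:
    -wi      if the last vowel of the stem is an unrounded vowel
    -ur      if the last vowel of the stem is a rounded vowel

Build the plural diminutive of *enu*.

The last vowel of *enu* is /u/, which is a back vowel, so the diminutive suffix is -omo, giving *enuomo*.
The diminutive form *enuomo*: last vowel = /o/, a rounded vowel → -ur → *enuomour*.

enuomour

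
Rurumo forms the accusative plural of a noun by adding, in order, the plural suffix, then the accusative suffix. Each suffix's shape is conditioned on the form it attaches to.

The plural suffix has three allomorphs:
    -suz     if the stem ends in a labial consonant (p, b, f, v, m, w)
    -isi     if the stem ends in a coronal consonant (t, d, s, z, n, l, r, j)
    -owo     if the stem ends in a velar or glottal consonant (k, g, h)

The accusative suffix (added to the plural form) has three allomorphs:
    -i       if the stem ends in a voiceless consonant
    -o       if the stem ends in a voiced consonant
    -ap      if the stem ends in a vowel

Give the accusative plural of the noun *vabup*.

vabupsuzo

*vabup*: final consonant = /p/, labial → -suz → *vabupsuz*.
The plural form *vabupsuz*: final sound = /z/, a voiced consonant → -o → *vabupsuzo*.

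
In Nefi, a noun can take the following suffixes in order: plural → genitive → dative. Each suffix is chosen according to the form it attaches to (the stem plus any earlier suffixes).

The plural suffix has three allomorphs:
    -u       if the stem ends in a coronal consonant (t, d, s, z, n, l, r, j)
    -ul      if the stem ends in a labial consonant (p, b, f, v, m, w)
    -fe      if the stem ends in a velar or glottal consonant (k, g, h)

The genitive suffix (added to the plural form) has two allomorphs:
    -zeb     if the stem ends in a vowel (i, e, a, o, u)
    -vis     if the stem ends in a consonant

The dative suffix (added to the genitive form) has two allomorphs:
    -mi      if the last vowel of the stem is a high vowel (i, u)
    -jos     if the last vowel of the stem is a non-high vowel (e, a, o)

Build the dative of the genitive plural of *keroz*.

kerozuzebjos

*keroz* — final consonant /z/ (coronal) → -u → *kerozu*.
Since the final sound of the plural form *kerozu* is /u/ (a vowel), it takes -zeb, giving *kerozuzeb*.
The last vowel of the genitive form *kerozuzeb* is /e/, which is a non-high vowel, so the dative suffix is -jos, giving *kerozuzebjos*.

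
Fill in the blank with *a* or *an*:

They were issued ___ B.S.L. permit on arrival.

The indefinite article is chosen by the initial *sound* of the following word, not its spelling.
The initialism *B.S.L.* is read letter by letter; the first letter, B, is pronounced /biː/, which begins with a consonant sound.
So the article is *a*: They were issued a B.S.L. permit on arrival.

a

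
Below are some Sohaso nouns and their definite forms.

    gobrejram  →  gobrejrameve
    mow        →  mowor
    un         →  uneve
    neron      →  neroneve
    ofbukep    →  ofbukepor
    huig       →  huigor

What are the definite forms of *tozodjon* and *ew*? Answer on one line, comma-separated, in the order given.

tozodjoneve, ewor

Looking at the final consonant of each stem: -eve when the stem ends in a nasal (*gobrejram*, *un*, *neron*); -or when the stem ends in a non-nasal consonant (*mow*, *ofbukep*, *huig*).
*tozodjon* — final consonant /n/ (a nasal) → -eve → *tozodjoneve*.
*ew* — final consonant /w/ (non-nasal) → -or → *ewor*.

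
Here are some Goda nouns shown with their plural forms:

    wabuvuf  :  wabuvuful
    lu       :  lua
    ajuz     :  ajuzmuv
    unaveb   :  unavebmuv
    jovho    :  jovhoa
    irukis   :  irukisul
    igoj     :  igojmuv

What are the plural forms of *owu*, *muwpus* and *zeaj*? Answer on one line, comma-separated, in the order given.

owua, muwpusul, zeajmuv

The alternation tracks the final sound of the stem — -ul when the stem ends in a voiceless consonant (*wabuvuf*, *irukis*); -muv when the stem ends in a voiced consonant (*ajuz*, *unaveb*, *igoj*); -a when the stem ends in a vowel (*lu*, *jovho*).
Since the final sound of *owu* is /u/ (a vowel), it takes -a, giving *owua*.
Since the final sound of *muwpus* is /s/ (a voiceless consonant), it takes -ul, giving *muwpusul*.
*zeaj*: final sound = /j/, a voiced consonant → -muv → *zeajmuv*.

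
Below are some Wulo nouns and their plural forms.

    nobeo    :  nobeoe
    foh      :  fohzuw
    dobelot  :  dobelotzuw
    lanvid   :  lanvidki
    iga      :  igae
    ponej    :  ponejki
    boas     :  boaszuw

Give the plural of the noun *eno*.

The pattern is voicing of the final sound: -zuw when the stem ends in a voiceless consonant (*foh*, *dobelot*, *boas*); -ki when the stem ends in a voiced consonant (*lanvid*, *ponej*); -e when the stem ends in a vowel (*nobeo*, *iga*).
*eno* — final sound /o/ (a vowel) → -e → *enoe*.

enoe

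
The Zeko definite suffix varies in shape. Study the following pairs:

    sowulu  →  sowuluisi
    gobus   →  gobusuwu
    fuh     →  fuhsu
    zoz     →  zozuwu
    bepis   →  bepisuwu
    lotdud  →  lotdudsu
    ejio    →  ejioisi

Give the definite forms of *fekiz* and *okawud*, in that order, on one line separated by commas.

Looking at the final sound of each stem: -uwu when the stem ends in a sibilant (*gobus*, *zoz*, *bepis*); -su when the stem ends in a non-sibilant consonant (*fuh*, *lotdud*); -isi when the stem ends in a vowel (*sowulu*, *ejio*).
*fekiz* — final sound /z/ (a sibilant) → -uwu → *fekizuwu*.
*okawud*: final sound = /d/, a non-sibilant consonant → -su → *okawudsu*.

fekizuwu, okawudsu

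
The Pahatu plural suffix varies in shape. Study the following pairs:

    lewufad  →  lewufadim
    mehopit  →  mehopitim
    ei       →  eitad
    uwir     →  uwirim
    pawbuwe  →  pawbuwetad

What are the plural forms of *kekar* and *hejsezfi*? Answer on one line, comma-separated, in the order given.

kekarim, hejsezfitad

The pattern is consonant vs. vowel: -im when the stem ends in a consonant (*lewufad*, *mehopit*, *uwir*); -tad when the stem ends in a vowel (*ei*, *pawbuwe*).
*kekar* — final sound /r/ (a consonant) → -im → *kekarim*.
*hejsezfi* — final sound /i/ (a vowel) → -tad → *hejsezfitad*.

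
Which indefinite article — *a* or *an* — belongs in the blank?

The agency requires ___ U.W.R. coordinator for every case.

a

The indefinite article is chosen by the initial *sound* of the following word, not its spelling.
The initialism *U.W.R.* is read letter by letter; the first letter, U, is pronounced /juː/, which begins with a consonant sound.
So the article is *a*: The agency requires a U.W.R. coordinator for every case.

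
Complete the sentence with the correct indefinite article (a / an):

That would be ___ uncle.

an

The indefinite article is chosen by the initial *sound* of the following word, not its spelling.
*uncle* begins with the sound /ʌ/ (u pronounced /ʌ/) — a vowel sound.
So the article is *an*: That would be an uncle.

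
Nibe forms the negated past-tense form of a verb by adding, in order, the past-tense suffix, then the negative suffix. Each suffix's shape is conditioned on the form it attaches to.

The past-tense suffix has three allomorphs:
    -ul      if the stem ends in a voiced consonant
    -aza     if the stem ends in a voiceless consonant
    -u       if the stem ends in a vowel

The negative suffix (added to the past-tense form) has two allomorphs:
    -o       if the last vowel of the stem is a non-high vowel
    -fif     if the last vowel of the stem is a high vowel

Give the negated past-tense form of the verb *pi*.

piufif

*pi*: final sound = /i/, a vowel → -u → *piu*.
The last vowel of the past-tense form *piu* is /u/, which is a high vowel, so the negative suffix is -fif, giving *piufif*.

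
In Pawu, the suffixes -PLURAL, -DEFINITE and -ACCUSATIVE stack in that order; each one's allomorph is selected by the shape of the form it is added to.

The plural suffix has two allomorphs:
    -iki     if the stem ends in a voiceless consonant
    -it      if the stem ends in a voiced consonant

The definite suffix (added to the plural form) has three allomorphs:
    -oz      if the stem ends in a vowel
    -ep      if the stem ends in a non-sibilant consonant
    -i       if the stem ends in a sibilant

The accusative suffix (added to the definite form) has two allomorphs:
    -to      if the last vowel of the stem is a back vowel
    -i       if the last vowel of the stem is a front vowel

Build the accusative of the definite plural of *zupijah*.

Since the final consonant of *zupijah* is /h/ (voiceless), it takes -iki, giving *zupijahiki*.
The plural form *zupijahiki* — final sound /i/ (a vowel) → -oz → *zupijahikioz*.
The definite form *zupijahikioz*: last vowel = /o/, a back vowel → -to → *zupijahikiozto*.

zupijahikiozto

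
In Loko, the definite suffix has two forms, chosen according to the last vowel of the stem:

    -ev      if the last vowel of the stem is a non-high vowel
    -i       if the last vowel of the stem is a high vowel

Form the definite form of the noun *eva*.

evaev

*eva* — last vowel /a/ (a non-high vowel) → -ev → *evaev*.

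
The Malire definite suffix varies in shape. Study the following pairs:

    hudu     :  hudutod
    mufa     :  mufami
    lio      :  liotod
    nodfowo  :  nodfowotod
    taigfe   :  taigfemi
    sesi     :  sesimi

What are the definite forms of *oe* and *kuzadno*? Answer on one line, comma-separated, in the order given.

Looking at the last vowel of each stem: -tod when the last vowel of the stem is a rounded vowel (*hudu*, *lio*, *nodfowo*); -mi when the last vowel of the stem is an unrounded vowel (*mufa*, *taigfe*, *sesi*).
*oe*: last vowel = /e/, an unrounded vowel → -mi → *oemi*.
*kuzadno*: last vowel = /o/, a rounded vowel → -tod → *kuzadnotod*.

oemi, kuzadnotod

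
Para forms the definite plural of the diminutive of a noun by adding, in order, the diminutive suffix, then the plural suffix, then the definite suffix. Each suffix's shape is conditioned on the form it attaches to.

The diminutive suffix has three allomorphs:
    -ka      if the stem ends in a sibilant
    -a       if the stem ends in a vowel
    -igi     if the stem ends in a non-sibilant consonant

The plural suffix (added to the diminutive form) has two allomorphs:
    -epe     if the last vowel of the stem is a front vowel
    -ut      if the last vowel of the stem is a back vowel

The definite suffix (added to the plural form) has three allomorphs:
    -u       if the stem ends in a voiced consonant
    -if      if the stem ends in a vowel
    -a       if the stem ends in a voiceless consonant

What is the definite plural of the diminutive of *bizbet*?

bizbetigiepeif

*bizbet* — final sound /t/ (a non-sibilant consonant) → -igi → *bizbetigi*.
The diminutive form *bizbetigi*: last vowel = /i/, a front vowel → -epe → *bizbetigiepe*.
The final sound of the plural form *bizbetigiepe* is /e/, which is a vowel, so the definite suffix is -if, giving *bizbetigiepeif*.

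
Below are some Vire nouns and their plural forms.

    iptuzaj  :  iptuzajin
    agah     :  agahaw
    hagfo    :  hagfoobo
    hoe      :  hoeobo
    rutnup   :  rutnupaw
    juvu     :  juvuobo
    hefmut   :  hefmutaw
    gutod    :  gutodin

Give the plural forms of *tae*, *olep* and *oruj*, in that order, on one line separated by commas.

The alternation tracks the final sound of the stem — -aw when the stem ends in a voiceless consonant (*agah*, *rutnup*, *hefmut*); -in when the stem ends in a voiced consonant (*iptuzaj*, *gutod*); -obo when the stem ends in a vowel (*hagfo*, *hoe*, *juvu*).
Since the final sound of *tae* is /e/ (a vowel), it takes -obo, giving *taeobo*.
Since the final sound of *olep* is /p/ (a voiceless consonant), it takes -aw, giving *olepaw*.
Since the final sound of *oruj* is /j/ (a voiced consonant), it takes -in, giving *orujin*.

taeobo, olepaw, orujin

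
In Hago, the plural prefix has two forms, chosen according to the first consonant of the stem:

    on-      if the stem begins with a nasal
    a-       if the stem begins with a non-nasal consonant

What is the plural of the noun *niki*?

onniki

Since the first consonant of *niki* is /n/ (a nasal), it takes on-, giving *onniki*.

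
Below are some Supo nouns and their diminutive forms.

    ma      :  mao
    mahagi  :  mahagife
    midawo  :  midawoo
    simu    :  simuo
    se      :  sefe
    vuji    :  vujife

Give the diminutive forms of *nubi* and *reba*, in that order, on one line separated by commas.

Looking at the last vowel of each stem: -fe when the last vowel of the stem is a front vowel (*mahagi*, *se*, *vuji*); -o when the last vowel of the stem is a back vowel (*ma*, *midawo*, *simu*).
Since the last vowel of *nubi* is /i/ (a front vowel), it takes -fe, giving *nubife*.
The last vowel of *reba* is /a/, which is a back vowel, so the suffix is -o, giving *rebao*.

nubife, rebao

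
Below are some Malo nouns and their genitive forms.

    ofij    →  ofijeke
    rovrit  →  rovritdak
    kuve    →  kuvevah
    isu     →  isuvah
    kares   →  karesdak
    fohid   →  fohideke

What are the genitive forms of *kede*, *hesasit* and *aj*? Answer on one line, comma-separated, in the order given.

kedevah, hesasitdak, ajeke

The pattern is voicing of the final sound: -dak when the stem ends in a voiceless consonant (*rovrit*, *kares*); -eke when the stem ends in a voiced consonant (*ofij*, *fohid*); -vah when the stem ends in a vowel (*kuve*, *isu*).
*kede*: final sound = /e/, a vowel → -vah → *kedevah*.
The final sound of *hesasit* is /t/, which is a voiceless consonant, so the suffix is -dak, giving *hesasitdak*.
The final sound of *aj* is /j/, which is a voiced consonant, so the suffix is -eke, giving *ajeke*.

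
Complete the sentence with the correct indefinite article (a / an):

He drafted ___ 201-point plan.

The indefinite article is chosen by the initial *sound* of the following word, not its spelling.
The number *201* is spoken "two hundred …", beginning with /tuː/ — a consonant sound.
So the article is *a*: He drafted a 201-point plan.

a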